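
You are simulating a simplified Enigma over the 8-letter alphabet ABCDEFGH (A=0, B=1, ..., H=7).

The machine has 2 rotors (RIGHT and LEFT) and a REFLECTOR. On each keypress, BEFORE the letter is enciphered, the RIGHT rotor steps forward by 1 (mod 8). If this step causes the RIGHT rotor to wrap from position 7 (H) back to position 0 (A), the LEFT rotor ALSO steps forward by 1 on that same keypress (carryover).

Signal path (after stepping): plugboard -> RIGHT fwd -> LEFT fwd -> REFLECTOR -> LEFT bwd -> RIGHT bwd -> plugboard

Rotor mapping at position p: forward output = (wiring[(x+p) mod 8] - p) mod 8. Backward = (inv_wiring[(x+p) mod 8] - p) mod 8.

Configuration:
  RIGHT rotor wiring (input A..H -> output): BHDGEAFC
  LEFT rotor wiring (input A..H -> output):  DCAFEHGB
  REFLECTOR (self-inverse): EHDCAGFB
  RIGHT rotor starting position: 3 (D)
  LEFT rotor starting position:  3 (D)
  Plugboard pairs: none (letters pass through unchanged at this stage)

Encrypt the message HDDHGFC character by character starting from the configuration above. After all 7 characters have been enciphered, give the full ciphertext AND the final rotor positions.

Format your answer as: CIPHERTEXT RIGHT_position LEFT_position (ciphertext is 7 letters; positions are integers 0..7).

Answer: EHGGCEA 2 4

Derivation:
Char 1 ('H'): step: R->4, L=3; H->plug->H->R->C->L->E->refl->A->L'->F->R'->E->plug->E
Char 2 ('D'): step: R->5, L=3; D->plug->D->R->E->L->G->refl->F->L'->H->R'->H->plug->H
Char 3 ('D'): step: R->6, L=3; D->plug->D->R->B->L->B->refl->H->L'->G->R'->G->plug->G
Char 4 ('H'): step: R->7, L=3; H->plug->H->R->G->L->H->refl->B->L'->B->R'->G->plug->G
Char 5 ('G'): step: R->0, L->4 (L advanced); G->plug->G->R->F->L->G->refl->F->L'->D->R'->C->plug->C
Char 6 ('F'): step: R->1, L=4; F->plug->F->R->E->L->H->refl->B->L'->H->R'->E->plug->E
Char 7 ('C'): step: R->2, L=4; C->plug->C->R->C->L->C->refl->D->L'->B->R'->A->plug->A
Final: ciphertext=EHGGCEA, RIGHT=2, LEFT=4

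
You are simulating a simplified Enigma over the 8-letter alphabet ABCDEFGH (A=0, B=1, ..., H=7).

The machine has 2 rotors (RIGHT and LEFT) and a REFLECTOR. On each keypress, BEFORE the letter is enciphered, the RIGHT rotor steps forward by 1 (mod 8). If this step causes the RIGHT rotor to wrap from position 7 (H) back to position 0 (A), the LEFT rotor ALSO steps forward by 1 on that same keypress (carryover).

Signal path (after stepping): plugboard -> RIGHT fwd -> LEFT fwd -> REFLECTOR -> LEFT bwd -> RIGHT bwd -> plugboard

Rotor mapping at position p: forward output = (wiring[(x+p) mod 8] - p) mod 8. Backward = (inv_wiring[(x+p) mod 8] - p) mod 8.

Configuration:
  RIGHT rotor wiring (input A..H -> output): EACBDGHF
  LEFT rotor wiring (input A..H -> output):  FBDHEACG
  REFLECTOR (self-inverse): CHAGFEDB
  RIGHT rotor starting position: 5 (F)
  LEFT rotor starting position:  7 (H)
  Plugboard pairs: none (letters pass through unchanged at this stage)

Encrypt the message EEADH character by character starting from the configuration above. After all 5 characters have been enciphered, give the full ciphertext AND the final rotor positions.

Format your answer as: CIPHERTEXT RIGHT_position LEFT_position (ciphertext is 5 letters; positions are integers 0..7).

Answer: DFBAE 2 0

Derivation:
Char 1 ('E'): step: R->6, L=7; E->plug->E->R->E->L->A->refl->C->L'->C->R'->D->plug->D
Char 2 ('E'): step: R->7, L=7; E->plug->E->R->C->L->C->refl->A->L'->E->R'->F->plug->F
Char 3 ('A'): step: R->0, L->0 (L advanced); A->plug->A->R->E->L->E->refl->F->L'->A->R'->B->plug->B
Char 4 ('D'): step: R->1, L=0; D->plug->D->R->C->L->D->refl->G->L'->H->R'->A->plug->A
Char 5 ('H'): step: R->2, L=0; H->plug->H->R->G->L->C->refl->A->L'->F->R'->E->plug->E
Final: ciphertext=DFBAE, RIGHT=2, LEFT=0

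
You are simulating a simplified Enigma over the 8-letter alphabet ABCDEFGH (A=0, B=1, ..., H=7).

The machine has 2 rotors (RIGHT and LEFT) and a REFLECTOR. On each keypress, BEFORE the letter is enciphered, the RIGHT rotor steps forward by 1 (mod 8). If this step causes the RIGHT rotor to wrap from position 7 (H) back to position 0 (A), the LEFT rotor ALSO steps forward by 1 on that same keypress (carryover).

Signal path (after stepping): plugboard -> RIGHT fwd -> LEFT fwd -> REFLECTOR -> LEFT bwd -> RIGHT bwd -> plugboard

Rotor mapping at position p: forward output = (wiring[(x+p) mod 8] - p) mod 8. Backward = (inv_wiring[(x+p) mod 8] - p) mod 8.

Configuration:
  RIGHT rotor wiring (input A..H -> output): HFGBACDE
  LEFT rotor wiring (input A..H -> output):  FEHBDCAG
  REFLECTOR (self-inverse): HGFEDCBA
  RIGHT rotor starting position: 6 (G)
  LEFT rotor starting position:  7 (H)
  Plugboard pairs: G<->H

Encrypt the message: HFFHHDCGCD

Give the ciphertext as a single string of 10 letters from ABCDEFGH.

Char 1 ('H'): step: R->7, L=7; H->plug->G->R->D->L->A->refl->H->L'->A->R'->B->plug->B
Char 2 ('F'): step: R->0, L->0 (L advanced); F->plug->F->R->C->L->H->refl->A->L'->G->R'->C->plug->C
Char 3 ('F'): step: R->1, L=0; F->plug->F->R->C->L->H->refl->A->L'->G->R'->H->plug->G
Char 4 ('H'): step: R->2, L=0; H->plug->G->R->F->L->C->refl->F->L'->A->R'->D->plug->D
Char 5 ('H'): step: R->3, L=0; H->plug->G->R->C->L->H->refl->A->L'->G->R'->A->plug->A
Char 6 ('D'): step: R->4, L=0; D->plug->D->R->A->L->F->refl->C->L'->F->R'->H->plug->G
Char 7 ('C'): step: R->5, L=0; C->plug->C->R->H->L->G->refl->B->L'->D->R'->H->plug->G
Char 8 ('G'): step: R->6, L=0; G->plug->H->R->E->L->D->refl->E->L'->B->R'->C->plug->C
Char 9 ('C'): step: R->7, L=0; C->plug->C->R->G->L->A->refl->H->L'->C->R'->E->plug->E
Char 10 ('D'): step: R->0, L->1 (L advanced); D->plug->D->R->B->L->G->refl->B->L'->E->R'->H->plug->G

Answer: BCGDAGGCEG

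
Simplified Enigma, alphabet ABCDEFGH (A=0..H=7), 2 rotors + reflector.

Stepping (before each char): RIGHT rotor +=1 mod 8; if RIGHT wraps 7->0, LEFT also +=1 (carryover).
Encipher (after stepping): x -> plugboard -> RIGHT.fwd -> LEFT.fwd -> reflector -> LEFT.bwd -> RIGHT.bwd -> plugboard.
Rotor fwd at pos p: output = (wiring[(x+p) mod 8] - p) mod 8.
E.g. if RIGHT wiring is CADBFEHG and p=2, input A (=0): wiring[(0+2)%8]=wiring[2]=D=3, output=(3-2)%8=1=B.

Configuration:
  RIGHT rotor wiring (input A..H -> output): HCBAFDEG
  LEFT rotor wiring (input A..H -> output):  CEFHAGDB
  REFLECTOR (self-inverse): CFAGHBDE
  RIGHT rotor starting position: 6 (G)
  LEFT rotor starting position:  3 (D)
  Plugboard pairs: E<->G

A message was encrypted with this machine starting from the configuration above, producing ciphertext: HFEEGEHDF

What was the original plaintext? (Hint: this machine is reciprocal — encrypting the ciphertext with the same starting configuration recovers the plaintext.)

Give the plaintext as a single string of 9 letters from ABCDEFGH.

Char 1 ('H'): step: R->7, L=3; H->plug->H->R->F->L->H->refl->E->L'->A->R'->B->plug->B
Char 2 ('F'): step: R->0, L->4 (L advanced); F->plug->F->R->D->L->F->refl->B->L'->G->R'->H->plug->H
Char 3 ('E'): step: R->1, L=4; E->plug->G->R->F->L->A->refl->C->L'->B->R'->A->plug->A
Char 4 ('E'): step: R->2, L=4; E->plug->G->R->F->L->A->refl->C->L'->B->R'->D->plug->D
Char 5 ('G'): step: R->3, L=4; G->plug->E->R->D->L->F->refl->B->L'->G->R'->H->plug->H
Char 6 ('E'): step: R->4, L=4; E->plug->G->R->F->L->A->refl->C->L'->B->R'->A->plug->A
Char 7 ('H'): step: R->5, L=4; H->plug->H->R->A->L->E->refl->H->L'->C->R'->D->plug->D
Char 8 ('D'): step: R->6, L=4; D->plug->D->R->E->L->G->refl->D->L'->H->R'->G->plug->E
Char 9 ('F'): step: R->7, L=4; F->plug->F->R->G->L->B->refl->F->L'->D->R'->C->plug->C

Answer: BHADHADEC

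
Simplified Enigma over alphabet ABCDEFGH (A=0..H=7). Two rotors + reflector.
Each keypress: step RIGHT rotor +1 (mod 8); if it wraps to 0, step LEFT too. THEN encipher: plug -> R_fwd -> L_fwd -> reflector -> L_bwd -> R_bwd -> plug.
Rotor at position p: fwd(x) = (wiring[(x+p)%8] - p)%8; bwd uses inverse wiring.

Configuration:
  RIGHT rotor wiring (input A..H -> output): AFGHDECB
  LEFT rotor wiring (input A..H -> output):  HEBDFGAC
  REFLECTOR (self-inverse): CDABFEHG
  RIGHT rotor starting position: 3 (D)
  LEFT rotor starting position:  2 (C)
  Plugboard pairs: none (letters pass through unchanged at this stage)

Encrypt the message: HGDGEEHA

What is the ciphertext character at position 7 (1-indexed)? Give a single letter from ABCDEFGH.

Char 1 ('H'): step: R->4, L=2; H->plug->H->R->D->L->E->refl->F->L'->G->R'->C->plug->C
Char 2 ('G'): step: R->5, L=2; G->plug->G->R->C->L->D->refl->B->L'->B->R'->F->plug->F
Char 3 ('D'): step: R->6, L=2; D->plug->D->R->H->L->C->refl->A->L'->F->R'->G->plug->G
Char 4 ('G'): step: R->7, L=2; G->plug->G->R->F->L->A->refl->C->L'->H->R'->D->plug->D
Char 5 ('E'): step: R->0, L->3 (L advanced); E->plug->E->R->D->L->F->refl->E->L'->F->R'->B->plug->B
Char 6 ('E'): step: R->1, L=3; E->plug->E->R->D->L->F->refl->E->L'->F->R'->B->plug->B
Char 7 ('H'): step: R->2, L=3; H->plug->H->R->D->L->F->refl->E->L'->F->R'->B->plug->B

B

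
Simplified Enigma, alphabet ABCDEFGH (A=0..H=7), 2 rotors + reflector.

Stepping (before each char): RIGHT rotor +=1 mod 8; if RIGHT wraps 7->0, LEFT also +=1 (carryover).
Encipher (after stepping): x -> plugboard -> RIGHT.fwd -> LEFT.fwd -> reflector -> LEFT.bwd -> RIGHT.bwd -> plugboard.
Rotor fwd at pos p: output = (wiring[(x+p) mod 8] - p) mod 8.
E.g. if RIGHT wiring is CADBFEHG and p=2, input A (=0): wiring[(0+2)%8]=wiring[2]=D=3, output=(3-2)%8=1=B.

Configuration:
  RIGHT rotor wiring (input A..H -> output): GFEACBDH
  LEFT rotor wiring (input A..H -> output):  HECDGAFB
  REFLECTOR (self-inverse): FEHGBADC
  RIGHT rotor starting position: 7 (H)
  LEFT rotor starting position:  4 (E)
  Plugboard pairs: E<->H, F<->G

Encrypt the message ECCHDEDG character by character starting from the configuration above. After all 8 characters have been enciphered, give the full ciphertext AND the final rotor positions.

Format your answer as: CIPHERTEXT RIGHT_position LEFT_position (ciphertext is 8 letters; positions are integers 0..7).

Answer: HGBGEDGE 7 5

Derivation:
Char 1 ('E'): step: R->0, L->5 (L advanced); E->plug->H->R->H->L->B->refl->E->L'->C->R'->E->plug->H
Char 2 ('C'): step: R->1, L=5; C->plug->C->R->H->L->B->refl->E->L'->C->R'->F->plug->G
Char 3 ('C'): step: R->2, L=5; C->plug->C->R->A->L->D->refl->G->L'->G->R'->B->plug->B
Char 4 ('H'): step: R->3, L=5; H->plug->E->R->E->L->H->refl->C->L'->D->R'->F->plug->G
Char 5 ('D'): step: R->4, L=5; D->plug->D->R->D->L->C->refl->H->L'->E->R'->H->plug->E
Char 6 ('E'): step: R->5, L=5; E->plug->H->R->F->L->F->refl->A->L'->B->R'->D->plug->D
Char 7 ('D'): step: R->6, L=5; D->plug->D->R->H->L->B->refl->E->L'->C->R'->F->plug->G
Char 8 ('G'): step: R->7, L=5; G->plug->F->R->D->L->C->refl->H->L'->E->R'->H->plug->E
Final: ciphertext=HGBGEDGE, RIGHT=7, LEFT=5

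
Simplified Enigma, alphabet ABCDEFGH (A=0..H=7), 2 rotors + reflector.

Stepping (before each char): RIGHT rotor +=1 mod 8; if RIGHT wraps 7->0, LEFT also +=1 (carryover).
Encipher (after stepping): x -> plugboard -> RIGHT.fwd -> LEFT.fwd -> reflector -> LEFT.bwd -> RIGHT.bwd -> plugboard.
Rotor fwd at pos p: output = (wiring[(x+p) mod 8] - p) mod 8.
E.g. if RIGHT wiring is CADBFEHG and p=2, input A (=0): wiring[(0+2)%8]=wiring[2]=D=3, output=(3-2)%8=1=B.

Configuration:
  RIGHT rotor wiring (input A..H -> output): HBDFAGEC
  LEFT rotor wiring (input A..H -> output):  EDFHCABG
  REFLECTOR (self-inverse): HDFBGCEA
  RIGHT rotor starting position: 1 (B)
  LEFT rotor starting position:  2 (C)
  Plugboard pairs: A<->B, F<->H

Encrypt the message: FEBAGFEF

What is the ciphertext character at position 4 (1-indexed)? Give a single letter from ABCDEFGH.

Char 1 ('F'): step: R->2, L=2; F->plug->H->R->H->L->B->refl->D->L'->A->R'->F->plug->H
Char 2 ('E'): step: R->3, L=2; E->plug->E->R->H->L->B->refl->D->L'->A->R'->H->plug->F
Char 3 ('B'): step: R->4, L=2; B->plug->A->R->E->L->H->refl->A->L'->C->R'->B->plug->A
Char 4 ('A'): step: R->5, L=2; A->plug->B->R->H->L->B->refl->D->L'->A->R'->G->plug->G

G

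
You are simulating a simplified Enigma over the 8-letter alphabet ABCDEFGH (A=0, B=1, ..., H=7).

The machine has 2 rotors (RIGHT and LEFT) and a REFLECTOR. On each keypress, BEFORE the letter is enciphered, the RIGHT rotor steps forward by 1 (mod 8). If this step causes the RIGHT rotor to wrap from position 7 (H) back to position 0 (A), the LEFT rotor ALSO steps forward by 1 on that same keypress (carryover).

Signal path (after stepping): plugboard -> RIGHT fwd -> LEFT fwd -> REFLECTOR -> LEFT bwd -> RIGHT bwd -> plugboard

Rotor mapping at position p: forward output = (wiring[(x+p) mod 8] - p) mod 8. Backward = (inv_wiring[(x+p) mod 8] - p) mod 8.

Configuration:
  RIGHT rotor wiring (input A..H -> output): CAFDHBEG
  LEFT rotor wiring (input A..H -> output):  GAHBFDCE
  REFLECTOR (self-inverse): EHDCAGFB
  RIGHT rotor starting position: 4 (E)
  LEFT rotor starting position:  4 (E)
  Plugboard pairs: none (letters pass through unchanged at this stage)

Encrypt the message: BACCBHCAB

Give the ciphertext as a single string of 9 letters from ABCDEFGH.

Answer: HCFGGDFDG

Derivation:
Char 1 ('B'): step: R->5, L=4; B->plug->B->R->H->L->F->refl->G->L'->C->R'->H->plug->H
Char 2 ('A'): step: R->6, L=4; A->plug->A->R->G->L->D->refl->C->L'->E->R'->C->plug->C
Char 3 ('C'): step: R->7, L=4; C->plug->C->R->B->L->H->refl->B->L'->A->R'->F->plug->F
Char 4 ('C'): step: R->0, L->5 (L advanced); C->plug->C->R->F->L->C->refl->D->L'->E->R'->G->plug->G
Char 5 ('B'): step: R->1, L=5; B->plug->B->R->E->L->D->refl->C->L'->F->R'->G->plug->G
Char 6 ('H'): step: R->2, L=5; H->plug->H->R->G->L->E->refl->A->L'->H->R'->D->plug->D
Char 7 ('C'): step: R->3, L=5; C->plug->C->R->G->L->E->refl->A->L'->H->R'->F->plug->F
Char 8 ('A'): step: R->4, L=5; A->plug->A->R->D->L->B->refl->H->L'->C->R'->D->plug->D
Char 9 ('B'): step: R->5, L=5; B->plug->B->R->H->L->A->refl->E->L'->G->R'->G->plug->G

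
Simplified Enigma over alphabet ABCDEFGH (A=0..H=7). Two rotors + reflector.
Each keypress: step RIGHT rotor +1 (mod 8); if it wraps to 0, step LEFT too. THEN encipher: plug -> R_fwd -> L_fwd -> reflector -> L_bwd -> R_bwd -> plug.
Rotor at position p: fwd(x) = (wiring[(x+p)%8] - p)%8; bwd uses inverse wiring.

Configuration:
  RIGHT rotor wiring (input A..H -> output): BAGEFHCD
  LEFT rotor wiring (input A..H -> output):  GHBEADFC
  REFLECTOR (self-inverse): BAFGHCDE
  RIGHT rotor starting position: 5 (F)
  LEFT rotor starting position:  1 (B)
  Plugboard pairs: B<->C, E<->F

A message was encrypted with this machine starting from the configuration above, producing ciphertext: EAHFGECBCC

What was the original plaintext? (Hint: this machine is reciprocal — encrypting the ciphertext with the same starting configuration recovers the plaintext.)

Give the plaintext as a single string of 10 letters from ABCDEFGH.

Answer: HDFHEFFHBA

Derivation:
Char 1 ('E'): step: R->6, L=1; E->plug->F->R->G->L->B->refl->A->L'->B->R'->H->plug->H
Char 2 ('A'): step: R->7, L=1; A->plug->A->R->E->L->C->refl->F->L'->H->R'->D->plug->D
Char 3 ('H'): step: R->0, L->2 (L advanced); H->plug->H->R->D->L->B->refl->A->L'->F->R'->E->plug->F
Char 4 ('F'): step: R->1, L=2; F->plug->E->R->G->L->E->refl->H->L'->A->R'->H->plug->H
Char 5 ('G'): step: R->2, L=2; G->plug->G->R->H->L->F->refl->C->L'->B->R'->F->plug->E
Char 6 ('E'): step: R->3, L=2; E->plug->F->R->G->L->E->refl->H->L'->A->R'->E->plug->F
Char 7 ('C'): step: R->4, L=2; C->plug->B->R->D->L->B->refl->A->L'->F->R'->E->plug->F
Char 8 ('B'): step: R->5, L=2; B->plug->C->R->G->L->E->refl->H->L'->A->R'->H->plug->H
Char 9 ('C'): step: R->6, L=2; C->plug->B->R->F->L->A->refl->B->L'->D->R'->C->plug->B
Char 10 ('C'): step: R->7, L=2; C->plug->B->R->C->L->G->refl->D->L'->E->R'->A->plug->A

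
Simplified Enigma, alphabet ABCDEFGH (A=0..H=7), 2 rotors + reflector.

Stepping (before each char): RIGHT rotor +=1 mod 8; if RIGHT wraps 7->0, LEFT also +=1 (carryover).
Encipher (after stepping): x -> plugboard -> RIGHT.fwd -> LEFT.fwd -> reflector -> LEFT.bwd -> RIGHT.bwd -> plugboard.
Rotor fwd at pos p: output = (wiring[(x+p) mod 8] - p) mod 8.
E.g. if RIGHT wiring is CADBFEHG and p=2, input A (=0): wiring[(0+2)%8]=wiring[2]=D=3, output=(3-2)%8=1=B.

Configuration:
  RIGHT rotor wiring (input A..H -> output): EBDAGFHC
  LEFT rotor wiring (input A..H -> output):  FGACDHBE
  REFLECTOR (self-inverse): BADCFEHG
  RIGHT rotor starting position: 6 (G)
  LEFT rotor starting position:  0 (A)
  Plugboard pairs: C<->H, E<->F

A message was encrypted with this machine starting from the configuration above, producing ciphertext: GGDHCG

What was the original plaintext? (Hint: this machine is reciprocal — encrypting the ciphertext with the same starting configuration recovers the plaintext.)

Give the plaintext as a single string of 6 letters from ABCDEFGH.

Answer: HDBAFF

Derivation:
Char 1 ('G'): step: R->7, L=0; G->plug->G->R->G->L->B->refl->A->L'->C->R'->C->plug->H
Char 2 ('G'): step: R->0, L->1 (L advanced); G->plug->G->R->H->L->E->refl->F->L'->A->R'->D->plug->D
Char 3 ('D'): step: R->1, L=1; D->plug->D->R->F->L->A->refl->B->L'->C->R'->B->plug->B
Char 4 ('H'): step: R->2, L=1; H->plug->C->R->E->L->G->refl->H->L'->B->R'->A->plug->A
Char 5 ('C'): step: R->3, L=1; C->plug->H->R->A->L->F->refl->E->L'->H->R'->E->plug->F
Char 6 ('G'): step: R->4, L=1; G->plug->G->R->H->L->E->refl->F->L'->A->R'->E->plug->F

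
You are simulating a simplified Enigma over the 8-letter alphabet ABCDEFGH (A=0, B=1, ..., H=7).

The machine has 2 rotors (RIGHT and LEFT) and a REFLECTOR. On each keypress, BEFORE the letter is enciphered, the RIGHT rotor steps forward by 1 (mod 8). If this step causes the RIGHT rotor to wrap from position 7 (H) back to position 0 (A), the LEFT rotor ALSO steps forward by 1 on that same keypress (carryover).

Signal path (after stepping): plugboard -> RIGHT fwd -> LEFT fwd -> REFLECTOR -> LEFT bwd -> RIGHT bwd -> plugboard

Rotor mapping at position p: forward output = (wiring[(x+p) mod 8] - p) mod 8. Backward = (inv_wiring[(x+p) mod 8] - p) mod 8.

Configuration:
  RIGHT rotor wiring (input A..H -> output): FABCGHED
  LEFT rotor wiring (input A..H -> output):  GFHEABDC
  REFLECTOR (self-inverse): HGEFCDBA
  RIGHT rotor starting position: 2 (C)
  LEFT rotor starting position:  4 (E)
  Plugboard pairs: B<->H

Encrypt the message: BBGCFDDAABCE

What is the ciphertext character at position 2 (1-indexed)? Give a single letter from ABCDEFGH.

Char 1 ('B'): step: R->3, L=4; B->plug->H->R->G->L->D->refl->F->L'->B->R'->D->plug->D
Char 2 ('B'): step: R->4, L=4; B->plug->H->R->G->L->D->refl->F->L'->B->R'->E->plug->E

E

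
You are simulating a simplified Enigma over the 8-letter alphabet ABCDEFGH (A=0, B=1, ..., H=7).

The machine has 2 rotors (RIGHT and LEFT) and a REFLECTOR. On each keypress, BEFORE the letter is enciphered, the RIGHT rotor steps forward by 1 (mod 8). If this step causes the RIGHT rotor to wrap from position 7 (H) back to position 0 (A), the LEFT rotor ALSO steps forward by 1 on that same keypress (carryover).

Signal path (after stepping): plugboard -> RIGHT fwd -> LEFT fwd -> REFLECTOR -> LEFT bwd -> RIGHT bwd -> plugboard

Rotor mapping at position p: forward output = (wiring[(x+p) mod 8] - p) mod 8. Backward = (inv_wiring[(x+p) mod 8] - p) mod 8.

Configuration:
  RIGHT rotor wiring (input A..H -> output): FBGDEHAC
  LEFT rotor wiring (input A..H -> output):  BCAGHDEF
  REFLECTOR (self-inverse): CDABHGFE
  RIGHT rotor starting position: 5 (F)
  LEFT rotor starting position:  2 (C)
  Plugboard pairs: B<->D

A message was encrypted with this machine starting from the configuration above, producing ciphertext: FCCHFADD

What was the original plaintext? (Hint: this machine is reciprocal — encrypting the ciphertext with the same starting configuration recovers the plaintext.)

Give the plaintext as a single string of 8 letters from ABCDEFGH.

Answer: BGDCGHAB

Derivation:
Char 1 ('F'): step: R->6, L=2; F->plug->F->R->F->L->D->refl->B->L'->D->R'->D->plug->B
Char 2 ('C'): step: R->7, L=2; C->plug->C->R->C->L->F->refl->G->L'->A->R'->G->plug->G
Char 3 ('C'): step: R->0, L->3 (L advanced); C->plug->C->R->G->L->H->refl->E->L'->B->R'->B->plug->D
Char 4 ('H'): step: R->1, L=3; H->plug->H->R->E->L->C->refl->A->L'->C->R'->C->plug->C
Char 5 ('F'): step: R->2, L=3; F->plug->F->R->A->L->D->refl->B->L'->D->R'->G->plug->G
Char 6 ('A'): step: R->3, L=3; A->plug->A->R->A->L->D->refl->B->L'->D->R'->H->plug->H
Char 7 ('D'): step: R->4, L=3; D->plug->B->R->D->L->B->refl->D->L'->A->R'->A->plug->A
Char 8 ('D'): step: R->5, L=3; D->plug->B->R->D->L->B->refl->D->L'->A->R'->D->plug->B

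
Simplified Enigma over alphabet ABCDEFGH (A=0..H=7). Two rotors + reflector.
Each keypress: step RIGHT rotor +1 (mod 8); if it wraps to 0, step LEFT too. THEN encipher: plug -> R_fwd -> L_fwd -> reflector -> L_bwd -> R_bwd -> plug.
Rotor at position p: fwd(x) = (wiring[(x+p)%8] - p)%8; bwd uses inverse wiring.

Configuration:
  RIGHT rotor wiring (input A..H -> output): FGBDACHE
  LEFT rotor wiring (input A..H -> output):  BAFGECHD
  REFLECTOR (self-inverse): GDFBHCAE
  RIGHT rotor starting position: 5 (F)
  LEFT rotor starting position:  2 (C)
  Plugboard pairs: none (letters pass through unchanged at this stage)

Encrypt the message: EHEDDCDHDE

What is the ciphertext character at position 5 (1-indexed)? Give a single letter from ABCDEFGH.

Char 1 ('E'): step: R->6, L=2; E->plug->E->R->D->L->A->refl->G->L'->H->R'->C->plug->C
Char 2 ('H'): step: R->7, L=2; H->plug->H->R->A->L->D->refl->B->L'->F->R'->A->plug->A
Char 3 ('E'): step: R->0, L->3 (L advanced); E->plug->E->R->A->L->D->refl->B->L'->B->R'->C->plug->C
Char 4 ('D'): step: R->1, L=3; D->plug->D->R->H->L->C->refl->F->L'->G->R'->F->plug->F
Char 5 ('D'): step: R->2, L=3; D->plug->D->R->A->L->D->refl->B->L'->B->R'->B->plug->B

B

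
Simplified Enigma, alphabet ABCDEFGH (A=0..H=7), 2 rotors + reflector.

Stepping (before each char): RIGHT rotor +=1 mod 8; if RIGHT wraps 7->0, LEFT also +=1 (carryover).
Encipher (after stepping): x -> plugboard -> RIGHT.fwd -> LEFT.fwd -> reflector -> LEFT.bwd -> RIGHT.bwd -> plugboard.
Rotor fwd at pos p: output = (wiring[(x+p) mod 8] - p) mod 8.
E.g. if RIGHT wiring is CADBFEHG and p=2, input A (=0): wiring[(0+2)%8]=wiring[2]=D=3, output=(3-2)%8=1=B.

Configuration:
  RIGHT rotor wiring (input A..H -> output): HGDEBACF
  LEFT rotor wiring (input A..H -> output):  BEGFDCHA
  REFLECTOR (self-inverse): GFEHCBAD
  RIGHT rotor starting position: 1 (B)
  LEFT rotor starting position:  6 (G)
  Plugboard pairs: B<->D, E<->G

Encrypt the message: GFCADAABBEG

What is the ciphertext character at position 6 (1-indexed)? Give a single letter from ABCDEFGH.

Char 1 ('G'): step: R->2, L=6; G->plug->E->R->A->L->B->refl->F->L'->G->R'->D->plug->B
Char 2 ('F'): step: R->3, L=6; F->plug->F->R->E->L->A->refl->G->L'->D->R'->G->plug->E
Char 3 ('C'): step: R->4, L=6; C->plug->C->R->G->L->F->refl->B->L'->A->R'->H->plug->H
Char 4 ('A'): step: R->5, L=6; A->plug->A->R->D->L->G->refl->A->L'->E->R'->H->plug->H
Char 5 ('D'): step: R->6, L=6; D->plug->B->R->H->L->E->refl->C->L'->B->R'->C->plug->C
Char 6 ('A'): step: R->7, L=6; A->plug->A->R->G->L->F->refl->B->L'->A->R'->B->plug->D

D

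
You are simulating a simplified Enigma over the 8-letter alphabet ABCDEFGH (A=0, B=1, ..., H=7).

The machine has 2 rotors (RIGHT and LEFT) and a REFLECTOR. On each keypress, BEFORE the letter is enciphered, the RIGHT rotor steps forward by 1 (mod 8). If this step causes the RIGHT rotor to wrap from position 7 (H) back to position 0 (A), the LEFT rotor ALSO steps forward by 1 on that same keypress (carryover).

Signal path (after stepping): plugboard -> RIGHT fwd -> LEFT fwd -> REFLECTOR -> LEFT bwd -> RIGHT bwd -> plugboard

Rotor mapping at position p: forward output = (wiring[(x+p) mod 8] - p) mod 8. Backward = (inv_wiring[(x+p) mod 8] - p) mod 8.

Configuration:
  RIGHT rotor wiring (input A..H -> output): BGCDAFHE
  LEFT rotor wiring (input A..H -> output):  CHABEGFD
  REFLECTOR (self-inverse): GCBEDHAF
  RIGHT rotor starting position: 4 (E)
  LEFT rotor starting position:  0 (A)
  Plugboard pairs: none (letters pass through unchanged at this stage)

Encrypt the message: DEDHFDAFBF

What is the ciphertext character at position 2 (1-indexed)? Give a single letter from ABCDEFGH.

Char 1 ('D'): step: R->5, L=0; D->plug->D->R->E->L->E->refl->D->L'->H->R'->C->plug->C
Char 2 ('E'): step: R->6, L=0; E->plug->E->R->E->L->E->refl->D->L'->H->R'->H->plug->H

H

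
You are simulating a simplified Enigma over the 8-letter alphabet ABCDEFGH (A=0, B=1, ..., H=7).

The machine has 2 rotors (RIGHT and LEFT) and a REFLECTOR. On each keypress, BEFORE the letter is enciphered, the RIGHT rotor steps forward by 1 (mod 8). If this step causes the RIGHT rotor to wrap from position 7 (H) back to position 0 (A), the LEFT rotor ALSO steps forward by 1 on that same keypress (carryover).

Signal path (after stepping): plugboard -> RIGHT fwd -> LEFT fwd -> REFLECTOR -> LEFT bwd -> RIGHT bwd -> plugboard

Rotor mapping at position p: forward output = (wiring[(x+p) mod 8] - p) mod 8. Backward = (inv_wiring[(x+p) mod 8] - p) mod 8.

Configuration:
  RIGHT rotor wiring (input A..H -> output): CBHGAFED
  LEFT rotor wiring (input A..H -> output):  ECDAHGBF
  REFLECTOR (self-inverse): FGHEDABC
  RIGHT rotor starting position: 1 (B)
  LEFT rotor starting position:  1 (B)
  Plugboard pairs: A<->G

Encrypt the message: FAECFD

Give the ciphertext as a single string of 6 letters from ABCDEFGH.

Answer: EFDBDB

Derivation:
Char 1 ('F'): step: R->2, L=1; F->plug->F->R->B->L->C->refl->H->L'->C->R'->E->plug->E
Char 2 ('A'): step: R->3, L=1; A->plug->G->R->G->L->E->refl->D->L'->H->R'->F->plug->F
Char 3 ('E'): step: R->4, L=1; E->plug->E->R->G->L->E->refl->D->L'->H->R'->D->plug->D
Char 4 ('C'): step: R->5, L=1; C->plug->C->R->G->L->E->refl->D->L'->H->R'->B->plug->B
Char 5 ('F'): step: R->6, L=1; F->plug->F->R->A->L->B->refl->G->L'->D->R'->D->plug->D
Char 6 ('D'): step: R->7, L=1; D->plug->D->R->A->L->B->refl->G->L'->D->R'->B->plug->B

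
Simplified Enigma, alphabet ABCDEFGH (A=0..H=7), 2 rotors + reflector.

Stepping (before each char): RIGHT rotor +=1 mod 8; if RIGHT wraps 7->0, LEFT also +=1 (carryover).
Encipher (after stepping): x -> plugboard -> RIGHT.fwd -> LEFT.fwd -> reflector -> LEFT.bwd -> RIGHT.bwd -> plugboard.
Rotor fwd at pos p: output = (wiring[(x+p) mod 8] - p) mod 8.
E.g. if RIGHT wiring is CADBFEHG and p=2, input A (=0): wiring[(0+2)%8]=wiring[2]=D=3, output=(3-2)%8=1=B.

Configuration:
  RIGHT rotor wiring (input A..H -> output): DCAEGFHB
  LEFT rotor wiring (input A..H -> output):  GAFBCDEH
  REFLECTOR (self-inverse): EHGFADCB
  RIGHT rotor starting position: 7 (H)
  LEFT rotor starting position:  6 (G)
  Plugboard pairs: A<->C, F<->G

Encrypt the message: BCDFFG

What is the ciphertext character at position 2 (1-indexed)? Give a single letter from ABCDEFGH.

Char 1 ('B'): step: R->0, L->7 (L advanced); B->plug->B->R->C->L->B->refl->H->L'->B->R'->H->plug->H
Char 2 ('C'): step: R->1, L=7; C->plug->A->R->B->L->H->refl->B->L'->C->R'->H->plug->H

H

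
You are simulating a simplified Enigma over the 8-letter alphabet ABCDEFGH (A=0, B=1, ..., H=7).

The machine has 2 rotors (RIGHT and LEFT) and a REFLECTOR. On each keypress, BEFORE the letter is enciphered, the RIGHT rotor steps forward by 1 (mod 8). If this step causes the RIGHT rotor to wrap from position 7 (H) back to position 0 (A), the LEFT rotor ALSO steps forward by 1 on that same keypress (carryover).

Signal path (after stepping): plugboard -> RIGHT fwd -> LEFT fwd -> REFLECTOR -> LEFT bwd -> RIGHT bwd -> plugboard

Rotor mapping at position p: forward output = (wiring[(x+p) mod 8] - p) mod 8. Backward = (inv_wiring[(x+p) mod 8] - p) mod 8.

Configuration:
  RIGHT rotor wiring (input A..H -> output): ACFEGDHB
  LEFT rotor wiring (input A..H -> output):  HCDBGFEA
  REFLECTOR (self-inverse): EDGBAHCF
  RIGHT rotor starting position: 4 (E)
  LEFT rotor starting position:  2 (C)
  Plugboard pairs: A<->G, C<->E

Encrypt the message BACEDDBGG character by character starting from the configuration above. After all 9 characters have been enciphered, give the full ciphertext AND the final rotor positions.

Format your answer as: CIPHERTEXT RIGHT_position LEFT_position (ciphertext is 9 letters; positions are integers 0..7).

Answer: ABAAHGGHE 5 3

Derivation:
Char 1 ('B'): step: R->5, L=2; B->plug->B->R->C->L->E->refl->A->L'->H->R'->G->plug->A
Char 2 ('A'): step: R->6, L=2; A->plug->G->R->A->L->B->refl->D->L'->D->R'->B->plug->B
Char 3 ('C'): step: R->7, L=2; C->plug->E->R->F->L->G->refl->C->L'->E->R'->G->plug->A
Char 4 ('E'): step: R->0, L->3 (L advanced); E->plug->C->R->F->L->E->refl->A->L'->H->R'->G->plug->A
Char 5 ('D'): step: R->1, L=3; D->plug->D->R->F->L->E->refl->A->L'->H->R'->H->plug->H
Char 6 ('D'): step: R->2, L=3; D->plug->D->R->B->L->D->refl->B->L'->D->R'->A->plug->G
Char 7 ('B'): step: R->3, L=3; B->plug->B->R->D->L->B->refl->D->L'->B->R'->A->plug->G
Char 8 ('G'): step: R->4, L=3; G->plug->A->R->C->L->C->refl->G->L'->A->R'->H->plug->H
Char 9 ('G'): step: R->5, L=3; G->plug->A->R->G->L->H->refl->F->L'->E->R'->C->plug->E
Final: ciphertext=ABAAHGGHE, RIGHT=5, LEFT=3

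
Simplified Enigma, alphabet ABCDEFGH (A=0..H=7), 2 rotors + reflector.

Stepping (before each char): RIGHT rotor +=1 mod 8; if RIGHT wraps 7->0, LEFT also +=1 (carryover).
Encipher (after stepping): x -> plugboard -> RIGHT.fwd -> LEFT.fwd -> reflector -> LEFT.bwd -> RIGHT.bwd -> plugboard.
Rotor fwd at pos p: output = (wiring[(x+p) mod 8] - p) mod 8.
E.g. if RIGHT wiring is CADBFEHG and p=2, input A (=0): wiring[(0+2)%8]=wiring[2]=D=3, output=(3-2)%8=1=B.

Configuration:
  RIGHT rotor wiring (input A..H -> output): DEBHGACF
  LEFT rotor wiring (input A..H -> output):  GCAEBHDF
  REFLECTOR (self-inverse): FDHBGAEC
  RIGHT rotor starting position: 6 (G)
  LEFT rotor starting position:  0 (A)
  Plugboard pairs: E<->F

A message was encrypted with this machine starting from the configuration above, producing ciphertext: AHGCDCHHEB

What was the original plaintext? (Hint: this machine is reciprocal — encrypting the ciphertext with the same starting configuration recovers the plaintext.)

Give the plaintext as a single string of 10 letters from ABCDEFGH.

Char 1 ('A'): step: R->7, L=0; A->plug->A->R->G->L->D->refl->B->L'->E->R'->B->plug->B
Char 2 ('H'): step: R->0, L->1 (L advanced); H->plug->H->R->F->L->C->refl->H->L'->B->R'->C->plug->C
Char 3 ('G'): step: R->1, L=1; G->plug->G->R->E->L->G->refl->E->L'->G->R'->C->plug->C
Char 4 ('C'): step: R->2, L=1; C->plug->C->R->E->L->G->refl->E->L'->G->R'->D->plug->D
Char 5 ('D'): step: R->3, L=1; D->plug->D->R->H->L->F->refl->A->L'->D->R'->B->plug->B
Char 6 ('C'): step: R->4, L=1; C->plug->C->R->G->L->E->refl->G->L'->E->R'->B->plug->B
Char 7 ('H'): step: R->5, L=1; H->plug->H->R->B->L->H->refl->C->L'->F->R'->B->plug->B
Char 8 ('H'): step: R->6, L=1; H->plug->H->R->C->L->D->refl->B->L'->A->R'->G->plug->G
Char 9 ('E'): step: R->7, L=1; E->plug->F->R->H->L->F->refl->A->L'->D->R'->H->plug->H
Char 10 ('B'): step: R->0, L->2 (L advanced); B->plug->B->R->E->L->B->refl->D->L'->F->R'->H->plug->H

Answer: BCCDBBBGHH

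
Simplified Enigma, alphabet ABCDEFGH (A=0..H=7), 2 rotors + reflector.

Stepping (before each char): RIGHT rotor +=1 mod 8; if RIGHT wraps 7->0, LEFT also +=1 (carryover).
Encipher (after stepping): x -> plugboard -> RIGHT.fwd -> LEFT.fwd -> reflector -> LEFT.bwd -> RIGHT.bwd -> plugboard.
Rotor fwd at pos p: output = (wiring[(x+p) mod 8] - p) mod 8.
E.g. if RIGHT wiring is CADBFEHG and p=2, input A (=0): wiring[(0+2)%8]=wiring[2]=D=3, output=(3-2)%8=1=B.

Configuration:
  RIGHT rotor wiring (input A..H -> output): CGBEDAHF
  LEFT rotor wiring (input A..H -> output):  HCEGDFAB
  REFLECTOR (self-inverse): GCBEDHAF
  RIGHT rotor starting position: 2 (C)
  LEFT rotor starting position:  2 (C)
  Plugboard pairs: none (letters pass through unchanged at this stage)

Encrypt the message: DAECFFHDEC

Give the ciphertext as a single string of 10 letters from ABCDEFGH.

Answer: FBABCHGFFE

Derivation:
Char 1 ('D'): step: R->3, L=2; D->plug->D->R->E->L->G->refl->A->L'->H->R'->F->plug->F
Char 2 ('A'): step: R->4, L=2; A->plug->A->R->H->L->A->refl->G->L'->E->R'->B->plug->B
Char 3 ('E'): step: R->5, L=2; E->plug->E->R->B->L->E->refl->D->L'->D->R'->A->plug->A
Char 4 ('C'): step: R->6, L=2; C->plug->C->R->E->L->G->refl->A->L'->H->R'->B->plug->B
Char 5 ('F'): step: R->7, L=2; F->plug->F->R->E->L->G->refl->A->L'->H->R'->C->plug->C
Char 6 ('F'): step: R->0, L->3 (L advanced); F->plug->F->R->A->L->D->refl->E->L'->F->R'->H->plug->H
Char 7 ('H'): step: R->1, L=3; H->plug->H->R->B->L->A->refl->G->L'->E->R'->G->plug->G
Char 8 ('D'): step: R->2, L=3; D->plug->D->R->G->L->H->refl->F->L'->D->R'->F->plug->F
Char 9 ('E'): step: R->3, L=3; E->plug->E->R->C->L->C->refl->B->L'->H->R'->F->plug->F
Char 10 ('C'): step: R->4, L=3; C->plug->C->R->D->L->F->refl->H->L'->G->R'->E->plug->E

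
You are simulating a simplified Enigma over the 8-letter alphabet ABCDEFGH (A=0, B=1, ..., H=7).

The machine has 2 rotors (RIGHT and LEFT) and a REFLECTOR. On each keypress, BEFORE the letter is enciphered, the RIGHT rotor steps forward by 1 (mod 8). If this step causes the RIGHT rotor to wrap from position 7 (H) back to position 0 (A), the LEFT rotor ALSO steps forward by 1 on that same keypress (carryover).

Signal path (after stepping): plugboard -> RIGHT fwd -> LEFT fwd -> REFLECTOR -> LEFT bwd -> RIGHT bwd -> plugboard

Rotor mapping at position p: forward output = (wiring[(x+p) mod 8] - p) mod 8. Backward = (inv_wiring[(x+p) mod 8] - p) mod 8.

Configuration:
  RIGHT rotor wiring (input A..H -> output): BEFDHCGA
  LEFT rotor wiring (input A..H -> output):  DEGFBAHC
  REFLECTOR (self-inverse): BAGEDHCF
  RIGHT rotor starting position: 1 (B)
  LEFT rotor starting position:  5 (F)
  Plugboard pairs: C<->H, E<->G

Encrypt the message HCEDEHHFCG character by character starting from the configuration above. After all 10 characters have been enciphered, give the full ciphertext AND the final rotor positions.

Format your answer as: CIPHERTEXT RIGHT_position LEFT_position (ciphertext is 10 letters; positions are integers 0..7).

Answer: FBACHDFHHC 3 6

Derivation:
Char 1 ('H'): step: R->2, L=5; H->plug->C->R->F->L->B->refl->A->L'->G->R'->F->plug->F
Char 2 ('C'): step: R->3, L=5; C->plug->H->R->C->L->F->refl->H->L'->E->R'->B->plug->B
Char 3 ('E'): step: R->4, L=5; E->plug->G->R->B->L->C->refl->G->L'->D->R'->A->plug->A
Char 4 ('D'): step: R->5, L=5; D->plug->D->R->E->L->H->refl->F->L'->C->R'->H->plug->C
Char 5 ('E'): step: R->6, L=5; E->plug->G->R->B->L->C->refl->G->L'->D->R'->C->plug->H
Char 6 ('H'): step: R->7, L=5; H->plug->C->R->F->L->B->refl->A->L'->G->R'->D->plug->D
Char 7 ('H'): step: R->0, L->6 (L advanced); H->plug->C->R->F->L->H->refl->F->L'->C->R'->F->plug->F
Char 8 ('F'): step: R->1, L=6; F->plug->F->R->F->L->H->refl->F->L'->C->R'->C->plug->H
Char 9 ('C'): step: R->2, L=6; C->plug->H->R->C->L->F->refl->H->L'->F->R'->C->plug->H
Char 10 ('G'): step: R->3, L=6; G->plug->E->R->F->L->H->refl->F->L'->C->R'->H->plug->C
Final: ciphertext=FBACHDFHHC, RIGHT=3, LEFT=6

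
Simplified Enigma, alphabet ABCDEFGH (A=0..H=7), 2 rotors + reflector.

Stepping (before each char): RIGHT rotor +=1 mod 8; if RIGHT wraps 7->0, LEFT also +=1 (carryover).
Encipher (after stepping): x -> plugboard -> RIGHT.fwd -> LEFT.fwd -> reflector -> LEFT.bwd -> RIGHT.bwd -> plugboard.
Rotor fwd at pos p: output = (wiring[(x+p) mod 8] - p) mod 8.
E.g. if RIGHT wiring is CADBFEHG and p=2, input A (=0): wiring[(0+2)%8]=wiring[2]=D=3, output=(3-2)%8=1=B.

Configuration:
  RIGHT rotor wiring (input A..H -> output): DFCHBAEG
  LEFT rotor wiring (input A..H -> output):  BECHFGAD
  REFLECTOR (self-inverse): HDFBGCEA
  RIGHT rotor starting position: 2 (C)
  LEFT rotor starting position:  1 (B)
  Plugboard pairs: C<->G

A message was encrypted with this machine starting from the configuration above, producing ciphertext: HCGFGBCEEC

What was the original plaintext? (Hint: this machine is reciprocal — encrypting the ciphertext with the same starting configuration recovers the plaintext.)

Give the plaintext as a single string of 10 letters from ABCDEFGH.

Answer: GBEBBGHBAG

Derivation:
Char 1 ('H'): step: R->3, L=1; H->plug->H->R->H->L->A->refl->H->L'->F->R'->C->plug->G
Char 2 ('C'): step: R->4, L=1; C->plug->G->R->G->L->C->refl->F->L'->E->R'->B->plug->B
Char 3 ('G'): step: R->5, L=1; G->plug->C->R->B->L->B->refl->D->L'->A->R'->E->plug->E
Char 4 ('F'): step: R->6, L=1; F->plug->F->R->B->L->B->refl->D->L'->A->R'->B->plug->B
Char 5 ('G'): step: R->7, L=1; G->plug->C->R->G->L->C->refl->F->L'->E->R'->B->plug->B
Char 6 ('B'): step: R->0, L->2 (L advanced); B->plug->B->R->F->L->B->refl->D->L'->C->R'->C->plug->G
Char 7 ('C'): step: R->1, L=2; C->plug->G->R->F->L->B->refl->D->L'->C->R'->H->plug->H
Char 8 ('E'): step: R->2, L=2; E->plug->E->R->C->L->D->refl->B->L'->F->R'->B->plug->B
Char 9 ('E'): step: R->3, L=2; E->plug->E->R->D->L->E->refl->G->L'->E->R'->A->plug->A
Char 10 ('C'): step: R->4, L=2; C->plug->G->R->G->L->H->refl->A->L'->A->R'->C->plug->G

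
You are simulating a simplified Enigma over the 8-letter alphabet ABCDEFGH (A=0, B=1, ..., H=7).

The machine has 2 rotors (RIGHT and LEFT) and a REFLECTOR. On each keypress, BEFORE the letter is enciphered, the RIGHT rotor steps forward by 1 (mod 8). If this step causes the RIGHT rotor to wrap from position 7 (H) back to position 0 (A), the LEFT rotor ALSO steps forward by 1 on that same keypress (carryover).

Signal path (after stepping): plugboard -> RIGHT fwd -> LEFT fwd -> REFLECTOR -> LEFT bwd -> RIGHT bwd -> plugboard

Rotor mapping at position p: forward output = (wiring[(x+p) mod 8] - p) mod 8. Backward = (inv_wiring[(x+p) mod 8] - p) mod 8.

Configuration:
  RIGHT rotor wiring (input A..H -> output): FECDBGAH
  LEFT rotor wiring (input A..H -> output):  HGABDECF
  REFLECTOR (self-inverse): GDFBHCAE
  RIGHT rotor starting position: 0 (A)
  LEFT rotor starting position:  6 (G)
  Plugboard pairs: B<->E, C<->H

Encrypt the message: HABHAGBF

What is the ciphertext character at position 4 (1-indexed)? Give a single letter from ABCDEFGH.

Char 1 ('H'): step: R->1, L=6; H->plug->C->R->C->L->B->refl->D->L'->F->R'->E->plug->B
Char 2 ('A'): step: R->2, L=6; A->plug->A->R->A->L->E->refl->H->L'->B->R'->B->plug->E
Char 3 ('B'): step: R->3, L=6; B->plug->E->R->E->L->C->refl->F->L'->G->R'->B->plug->E
Char 4 ('H'): step: R->4, L=6; H->plug->C->R->E->L->C->refl->F->L'->G->R'->G->plug->G

G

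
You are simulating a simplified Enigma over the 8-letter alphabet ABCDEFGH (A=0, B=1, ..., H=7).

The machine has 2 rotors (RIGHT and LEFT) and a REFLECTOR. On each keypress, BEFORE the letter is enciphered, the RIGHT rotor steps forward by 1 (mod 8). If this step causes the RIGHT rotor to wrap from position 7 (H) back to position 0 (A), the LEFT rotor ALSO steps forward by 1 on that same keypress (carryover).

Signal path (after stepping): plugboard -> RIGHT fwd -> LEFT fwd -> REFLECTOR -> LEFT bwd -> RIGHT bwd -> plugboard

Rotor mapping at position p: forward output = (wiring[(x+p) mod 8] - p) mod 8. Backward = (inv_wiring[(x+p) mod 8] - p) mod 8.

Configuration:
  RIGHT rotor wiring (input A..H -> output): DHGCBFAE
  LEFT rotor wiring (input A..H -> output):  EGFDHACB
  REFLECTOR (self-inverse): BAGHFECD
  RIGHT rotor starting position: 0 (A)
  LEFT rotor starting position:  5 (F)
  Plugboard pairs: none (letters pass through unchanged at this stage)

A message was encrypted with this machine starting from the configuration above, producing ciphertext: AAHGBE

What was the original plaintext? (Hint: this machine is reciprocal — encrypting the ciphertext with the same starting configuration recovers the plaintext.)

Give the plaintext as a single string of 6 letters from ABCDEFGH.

Answer: FHFBAG

Derivation:
Char 1 ('A'): step: R->1, L=5; A->plug->A->R->G->L->G->refl->C->L'->H->R'->F->plug->F
Char 2 ('A'): step: R->2, L=5; A->plug->A->R->E->L->B->refl->A->L'->F->R'->H->plug->H
Char 3 ('H'): step: R->3, L=5; H->plug->H->R->D->L->H->refl->D->L'->A->R'->F->plug->F
Char 4 ('G'): step: R->4, L=5; G->plug->G->R->C->L->E->refl->F->L'->B->R'->B->plug->B
Char 5 ('B'): step: R->5, L=5; B->plug->B->R->D->L->H->refl->D->L'->A->R'->A->plug->A
Char 6 ('E'): step: R->6, L=5; E->plug->E->R->A->L->D->refl->H->L'->D->R'->G->plug->G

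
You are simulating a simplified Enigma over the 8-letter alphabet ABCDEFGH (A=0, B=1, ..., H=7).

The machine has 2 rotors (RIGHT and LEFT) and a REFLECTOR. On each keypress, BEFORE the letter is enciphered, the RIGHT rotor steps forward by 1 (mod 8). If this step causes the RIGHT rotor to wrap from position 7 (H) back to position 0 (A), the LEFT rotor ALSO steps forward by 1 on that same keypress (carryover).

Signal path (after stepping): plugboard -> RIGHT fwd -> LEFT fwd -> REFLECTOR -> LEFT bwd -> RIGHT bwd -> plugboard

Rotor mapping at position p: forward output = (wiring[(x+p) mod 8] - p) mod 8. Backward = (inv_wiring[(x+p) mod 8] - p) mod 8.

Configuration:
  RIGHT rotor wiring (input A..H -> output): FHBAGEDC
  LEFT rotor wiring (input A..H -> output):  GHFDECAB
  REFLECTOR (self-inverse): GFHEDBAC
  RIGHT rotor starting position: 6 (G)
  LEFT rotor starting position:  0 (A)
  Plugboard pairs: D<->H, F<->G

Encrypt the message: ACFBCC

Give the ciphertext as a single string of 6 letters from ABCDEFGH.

Char 1 ('A'): step: R->7, L=0; A->plug->A->R->D->L->D->refl->E->L'->E->R'->H->plug->D
Char 2 ('C'): step: R->0, L->1 (L advanced); C->plug->C->R->B->L->E->refl->D->L'->D->R'->G->plug->F
Char 3 ('F'): step: R->1, L=1; F->plug->G->R->B->L->E->refl->D->L'->D->R'->E->plug->E
Char 4 ('B'): step: R->2, L=1; B->plug->B->R->G->L->A->refl->G->L'->A->R'->F->plug->G
Char 5 ('C'): step: R->3, L=1; C->plug->C->R->B->L->E->refl->D->L'->D->R'->B->plug->B
Char 6 ('C'): step: R->4, L=1; C->plug->C->R->H->L->F->refl->B->L'->E->R'->H->plug->D

Answer: DFEGBD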